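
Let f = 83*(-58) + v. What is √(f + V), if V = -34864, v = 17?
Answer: I*√39661 ≈ 199.15*I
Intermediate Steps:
f = -4797 (f = 83*(-58) + 17 = -4814 + 17 = -4797)
√(f + V) = √(-4797 - 34864) = √(-39661) = I*√39661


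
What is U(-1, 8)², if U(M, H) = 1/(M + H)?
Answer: 1/49 ≈ 0.020408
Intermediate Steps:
U(M, H) = 1/(H + M)
U(-1, 8)² = (1/(8 - 1))² = (1/7)² = (⅐)² = 1/49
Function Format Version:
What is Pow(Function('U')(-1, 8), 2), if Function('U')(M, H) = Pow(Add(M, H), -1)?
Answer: Rational(1, 49) ≈ 0.020408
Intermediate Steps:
Function('U')(M, H) = Pow(Add(H, M), -1)
Pow(Function('U')(-1, 8), 2) = Pow(Pow(Add(8, -1), -1), 2) = Pow(Pow(7, -1), 2) = Pow(Rational(1, 7), 2) = Rational(1, 49)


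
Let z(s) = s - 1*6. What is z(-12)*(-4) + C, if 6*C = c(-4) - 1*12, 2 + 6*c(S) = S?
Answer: 419/6 ≈ 69.833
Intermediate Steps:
c(S) = -⅓ + S/6
z(s) = -6 + s (z(s) = s - 6 = -6 + s)
C = -13/6 (C = ((-⅓ + (⅙)*(-4)) - 1*12)/6 = ((-⅓ - ⅔) - 12)/6 = (-1 - 12)/6 = (⅙)*(-13) = -13/6 ≈ -2.1667)
z(-12)*(-4) + C = (-6 - 12)*(-4) - 13/6 = -18*(-4) - 13/6 = 72 - 13/6 = 419/6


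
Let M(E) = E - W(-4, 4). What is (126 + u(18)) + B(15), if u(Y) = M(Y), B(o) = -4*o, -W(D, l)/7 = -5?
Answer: 49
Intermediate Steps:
W(D, l) = 35 (W(D, l) = -7*(-5) = 35)
M(E) = -35 + E (M(E) = E - 1*35 = E - 35 = -35 + E)
u(Y) = -35 + Y
(126 + u(18)) + B(15) = (126 + (-35 + 18)) - 4*15 = (126 - 17) - 60 = 109 - 60 = 49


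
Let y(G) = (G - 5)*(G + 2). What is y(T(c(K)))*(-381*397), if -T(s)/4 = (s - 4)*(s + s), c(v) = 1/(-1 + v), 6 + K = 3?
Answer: -53091207/4 ≈ -1.3273e+7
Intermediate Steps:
K = -3 (K = -6 + 3 = -3)
T(s) = -8*s*(-4 + s) (T(s) = -4*(s - 4)*(s + s) = -4*(-4 + s)*2*s = -8*s*(-4 + s))
y(G) = (-5 + G)*(2 + G)
y(T(c(K)))*(-381*397) = (-10 + (8*(4 - 1/(-1 - 3))/(-1 - 3))**2 - 24*(4 - 1/(-1 - 3))/(-1 - 3))*(-381*397) = (-10 + (8*(4 - 1/(-4))/(-4))**2 - 24*(4 - 1/(-4))/(-4))*(-151257) = (-10 + (8*(-1/4)*(4 - 1*(-1/4)))**2 - 24*(-1)*(4 - 1*(-1/4))/4)*(-151257) = (-10 + (8*(-1/4)*(4 + 1/4))**2 - 24*(-1)*(4 + 1/4)/4)*(-151257) = (-10 + (8*(-1/4)*(17/4))**2 - 24*(-1)*17/(4*4))*(-151257) = (-10 + (-17/2)**2 - 3*(-17/2))*(-151257) = (-10 + 289/4 + 51/2)*(-151257) = (351/4)*(-151257) = -53091207/4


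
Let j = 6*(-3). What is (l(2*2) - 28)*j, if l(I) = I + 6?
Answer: 324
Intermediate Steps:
l(I) = 6 + I
j = -18
(l(2*2) - 28)*j = ((6 + 2*2) - 28)*(-18) = ((6 + 4) - 28)*(-18) = (10 - 28)*(-18) = -18*(-18) = 324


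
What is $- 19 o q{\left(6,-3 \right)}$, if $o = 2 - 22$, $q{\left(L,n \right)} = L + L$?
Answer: $4560$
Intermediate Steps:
$q{\left(L,n \right)} = 2 L$
$o = -20$ ($o = 2 - 22 = -20$)
$- 19 o q{\left(6,-3 \right)} = \left(-19\right) \left(-20\right) 2 \cdot 6 = 380 \cdot 12 = 4560$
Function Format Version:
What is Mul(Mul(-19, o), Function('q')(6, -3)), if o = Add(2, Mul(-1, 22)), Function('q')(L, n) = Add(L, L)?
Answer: 4560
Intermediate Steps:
Function('q')(L, n) = Mul(2, L)
o = -20 (o = Add(2, -22) = -20)
Mul(Mul(-19, o), Function('q')(6, -3)) = Mul(Mul(-19, -20), Mul(2, 6)) = Mul(380, 12) = 4560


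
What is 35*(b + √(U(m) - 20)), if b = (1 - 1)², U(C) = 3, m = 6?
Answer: 35*I*√17 ≈ 144.31*I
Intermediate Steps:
b = 0 (b = 0² = 0)
35*(b + √(U(m) - 20)) = 35*(0 + √(3 - 20)) = 35*(0 + √(-17)) = 35*(0 + I*√17) = 35*(I*√17) = 35*I*√17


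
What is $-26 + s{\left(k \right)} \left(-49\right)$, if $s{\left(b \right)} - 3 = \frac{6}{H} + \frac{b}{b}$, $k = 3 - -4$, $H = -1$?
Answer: $72$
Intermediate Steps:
$k = 7$ ($k = 3 + 4 = 7$)
$s{\left(b \right)} = -2$ ($s{\left(b \right)} = 3 + \left(\frac{6}{-1} + \frac{b}{b}\right) = 3 + \left(6 \left(-1\right) + 1\right) = 3 + \left(-6 + 1\right) = 3 - 5 = -2$)
$-26 + s{\left(k \right)} \left(-49\right) = -26 - -98 = -26 + 98 = 72$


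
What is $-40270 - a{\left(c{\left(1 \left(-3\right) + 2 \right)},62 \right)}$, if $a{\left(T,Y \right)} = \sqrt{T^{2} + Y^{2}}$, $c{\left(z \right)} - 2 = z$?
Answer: $-40270 - \sqrt{3845} \approx -40332.0$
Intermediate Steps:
$c{\left(z \right)} = 2 + z$
$-40270 - a{\left(c{\left(1 \left(-3\right) + 2 \right)},62 \right)} = -40270 - \sqrt{\left(2 + \left(1 \left(-3\right) + 2\right)\right)^{2} + 62^{2}} = -40270 - \sqrt{\left(2 + \left(-3 + 2\right)\right)^{2} + 3844} = -40270 - \sqrt{\left(2 - 1\right)^{2} + 3844} = -40270 - \sqrt{1^{2} + 3844} = -40270 - \sqrt{1 + 3844} = -40270 - \sqrt{3845}$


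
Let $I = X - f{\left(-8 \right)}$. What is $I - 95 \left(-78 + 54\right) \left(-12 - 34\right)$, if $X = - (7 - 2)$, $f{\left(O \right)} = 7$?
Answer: $-104892$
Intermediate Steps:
$X = -5$ ($X = - (7 - 2) = \left(-1\right) 5 = -5$)
$I = -12$ ($I = -5 - 7 = -12$)
$I - 95 \left(-78 + 54\right) \left(-12 - 34\right) = -12 - 95 \left(-78 + 54\right) \left(-12 - 34\right) = -12 - 95 \left(\left(-24\right) \left(-46\right)\right) = -12 - 104880 = -104892$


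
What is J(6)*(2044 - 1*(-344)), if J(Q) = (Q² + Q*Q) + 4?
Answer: 181488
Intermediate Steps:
J(Q) = 4 + 2*Q² (J(Q) = (Q² + Q²) + 4 = 2*Q² + 4 = 4 + 2*Q²)
J(6)*(2044 - 1*(-344)) = (4 + 2*6²)*(2044 - 1*(-344)) = (4 + 2*36)*(2044 + 344) = (4 + 72)*2388 = 76*2388 = 181488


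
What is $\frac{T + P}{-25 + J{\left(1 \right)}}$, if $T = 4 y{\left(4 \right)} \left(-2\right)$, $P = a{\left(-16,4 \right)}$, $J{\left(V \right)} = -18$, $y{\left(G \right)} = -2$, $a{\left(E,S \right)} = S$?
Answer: $- \frac{20}{43} \approx -0.46512$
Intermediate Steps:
$P = 4$
$T = 16$ ($T = 4 \left(-2\right) \left(-2\right) = \left(-8\right) \left(-2\right) = 16$)
$\frac{T + P}{-25 + J{\left(1 \right)}} = \frac{16 + 4}{-25 - 18} = \frac{20}{-43} = 20 \left(- \frac{1}{43}\right) = - \frac{20}{43}$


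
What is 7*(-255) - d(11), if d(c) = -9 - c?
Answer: -1765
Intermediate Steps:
7*(-255) - d(11) = 7*(-255) - (-9 - 1*11) = -1785 - (-9 - 11) = -1785 - 1*(-20) = -1785 + 20 = -1765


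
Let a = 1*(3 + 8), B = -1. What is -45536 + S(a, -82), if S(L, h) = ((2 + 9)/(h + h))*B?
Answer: -7467893/164 ≈ -45536.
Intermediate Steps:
a = 11 (a = 1*11 = 11)
S(L, h) = -11/(2*h) (S(L, h) = ((2 + 9)/(h + h))*(-1) = (11/((2*h)))*(-1) = (11*(1/(2*h)))*(-1) = (11/(2*h))*(-1) = -11/(2*h))
-45536 + S(a, -82) = -45536 - 11/2/(-82) = -45536 - 11/2*(-1/82) = -45536 + 11/164 = -7467893/164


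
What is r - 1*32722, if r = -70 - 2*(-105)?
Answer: -32582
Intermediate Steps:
r = 140 (r = -70 + 210 = 140)
r - 1*32722 = 140 - 1*32722 = 140 - 32722 = -32582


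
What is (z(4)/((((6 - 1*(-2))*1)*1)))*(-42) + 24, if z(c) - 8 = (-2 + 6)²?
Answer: -102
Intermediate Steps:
z(c) = 24 (z(c) = 8 + (-2 + 6)² = 8 + 4² = 8 + 16 = 24)
(z(4)/((((6 - 1*(-2))*1)*1)))*(-42) + 24 = (24/((((6 - 1*(-2))*1)*1)))*(-42) + 24 = (24/((((6 + 2)*1)*1)))*(-42) + 24 = (24/(((8*1)*1)))*(-42) + 24 = (24/((8*1)))*(-42) + 24 = (24/8)*(-42) + 24 = (24*(⅛))*(-42) + 24 = 3*(-42) + 24 = -126 + 24 = -102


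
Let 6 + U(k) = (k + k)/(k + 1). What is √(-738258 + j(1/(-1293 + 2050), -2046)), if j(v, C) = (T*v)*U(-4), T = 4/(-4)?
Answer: 2*I*√951880513767/2271 ≈ 859.22*I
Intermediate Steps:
T = -1 (T = 4*(-¼) = -1)
U(k) = -6 + 2*k/(1 + k) (U(k) = -6 + (k + k)/(k + 1) = -6 + (2*k)/(1 + k) = -6 + 2*k/(1 + k))
j(v, C) = 10*v/3 (j(v, C) = (-v)*(2*(-3 - 2*(-4))/(1 - 4)) = (-v)*(2*(-3 + 8)/(-3)) = (-v)*(2*(-⅓)*5) = -v*(-10/3) = 10*v/3)
√(-738258 + j(1/(-1293 + 2050), -2046)) = √(-738258 + 10/(3*(-1293 + 2050))) = √(-738258 + (10/3)/757) = √(-738258 + (10/3)*(1/757)) = √(-738258 + 10/2271) = √(-1676583908/2271) = 2*I*√951880513767/2271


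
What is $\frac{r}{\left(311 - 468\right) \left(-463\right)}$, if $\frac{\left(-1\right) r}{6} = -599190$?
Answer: $\frac{3595140}{72691} \approx 49.458$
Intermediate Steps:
$r = 3595140$ ($r = \left(-6\right) \left(-599190\right) = 3595140$)
$\frac{r}{\left(311 - 468\right) \left(-463\right)} = \frac{3595140}{\left(311 - 468\right) \left(-463\right)} = \frac{3595140}{\left(-157\right) \left(-463\right)} = \frac{3595140}{72691}$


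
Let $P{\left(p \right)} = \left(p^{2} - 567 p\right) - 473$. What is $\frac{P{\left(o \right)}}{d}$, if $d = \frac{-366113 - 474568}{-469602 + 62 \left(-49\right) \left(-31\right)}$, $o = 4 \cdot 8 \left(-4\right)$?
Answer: $\frac{33220143488}{840681} \approx 39516.0$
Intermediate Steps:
$o = -128$ ($o = 32 \left(-4\right) = -128$)
$P{\left(p \right)} = -473 + p^{2} - 567 p$
$d = \frac{840681}{375424}$ ($d = - \frac{840681}{-469602 - -94178} = - \frac{840681}{-469602 + 94178} = - \frac{840681}{-375424} = \left(-840681\right) \left(- \frac{1}{375424}\right) = \frac{840681}{375424} \approx 2.2393$)
$\frac{P{\left(o \right)}}{d} = \frac{-473 + \left(-128\right)^{2} - -72576}{\frac{840681}{375424}} = \left(-473 + 16384 + 72576\right) \frac{375424}{840681} = 88487 \cdot \frac{375424}{840681} = \frac{33220143488}{840681}$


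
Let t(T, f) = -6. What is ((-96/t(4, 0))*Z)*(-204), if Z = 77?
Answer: -251328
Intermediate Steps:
((-96/t(4, 0))*Z)*(-204) = (-96/(-6)*77)*(-204) = (-96*(-⅙)*77)*(-204) = (16*77)*(-204) = 1232*(-204) = -251328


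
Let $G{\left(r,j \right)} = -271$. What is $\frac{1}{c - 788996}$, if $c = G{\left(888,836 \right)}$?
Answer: $- \frac{1}{789267} \approx -1.267 \cdot 10^{-6}$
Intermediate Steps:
$c = -271$
$\frac{1}{c - 788996} = \frac{1}{-271 - 788996} = \frac{1}{-789267} = - \frac{1}{789267}$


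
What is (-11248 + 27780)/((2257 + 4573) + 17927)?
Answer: 16532/24757 ≈ 0.66777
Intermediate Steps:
(-11248 + 27780)/((2257 + 4573) + 17927) = 16532/(6830 + 17927) = 16532/24757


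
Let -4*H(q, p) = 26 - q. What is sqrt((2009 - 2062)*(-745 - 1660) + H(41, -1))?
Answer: 5*sqrt(20395)/2 ≈ 357.03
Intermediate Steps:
H(q, p) = -13/2 + q/4 (H(q, p) = -(26 - q)/4 = -13/2 + q/4)
sqrt((2009 - 2062)*(-745 - 1660) + H(41, -1)) = sqrt((2009 - 2062)*(-745 - 1660) + (-13/2 + (1/4)*41)) = sqrt(-53*(-2405) + (-13/2 + 41/4)) = sqrt(127465 + 15/4) = sqrt(509875/4) = 5*sqrt(20395)/2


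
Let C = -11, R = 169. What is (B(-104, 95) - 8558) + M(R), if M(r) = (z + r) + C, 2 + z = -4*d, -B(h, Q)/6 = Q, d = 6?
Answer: -8996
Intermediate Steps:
B(h, Q) = -6*Q
z = -26 (z = -2 - 4*6 = -2 - 24 = -26)
M(r) = -37 + r (M(r) = (-26 + r) - 11 = -37 + r)
(B(-104, 95) - 8558) + M(R) = (-6*95 - 8558) + (-37 + 169) = (-570 - 8558) + 132 = -9128 + 132 = -8996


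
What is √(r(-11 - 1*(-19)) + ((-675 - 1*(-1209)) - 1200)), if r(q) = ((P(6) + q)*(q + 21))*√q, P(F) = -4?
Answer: √(-666 + 232*√2) ≈ 18.382*I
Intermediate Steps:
r(q) = √q*(-4 + q)*(21 + q) (r(q) = ((-4 + q)*(q + 21))*√q = ((-4 + q)*(21 + q))*√q = √q*(-4 + q)*(21 + q))
√(r(-11 - 1*(-19)) + ((-675 - 1*(-1209)) - 1200)) = √(√(-11 - 1*(-19))*(-84 + (-11 - 1*(-19))² + 17*(-11 - 1*(-19))) + ((-675 - 1*(-1209)) - 1200)) = √(√(-11 + 19)*(-84 + (-11 + 19)² + 17*(-11 + 19)) + ((-675 + 1209) - 1200)) = √(√8*(-84 + 8² + 17*8) + (534 - 1200)) = √((2*√2)*(-84 + 64 + 136) - 666) = √((2*√2)*116 - 666) = √(232*√2 - 666) = √(-666 + 232*√2)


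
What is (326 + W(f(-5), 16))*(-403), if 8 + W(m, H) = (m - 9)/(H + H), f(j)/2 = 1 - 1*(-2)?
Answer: -4099719/32 ≈ -1.2812e+5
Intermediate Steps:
f(j) = 6 (f(j) = 2*(1 - 1*(-2)) = 2*(1 + 2) = 2*3 = 6)
W(m, H) = -8 + (-9 + m)/(2*H) (W(m, H) = -8 + (m - 9)/(H + H) = -8 + (-9 + m)/((2*H)) = -8 + (-9 + m)*(1/(2*H)) = -8 + (-9 + m)/(2*H))
(326 + W(f(-5), 16))*(-403) = (326 + (½)*(-9 + 6 - 16*16)/16)*(-403) = (326 + (½)*(1/16)*(-9 + 6 - 256))*(-403) = (326 + (½)*(1/16)*(-259))*(-403) = (326 - 259/32)*(-403) = (10173/32)*(-403) = -4099719/32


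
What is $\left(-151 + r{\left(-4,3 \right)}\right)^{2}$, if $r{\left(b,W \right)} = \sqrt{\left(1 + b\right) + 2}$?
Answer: $\left(151 - i\right)^{2} \approx 22800.0 - 302.0 i$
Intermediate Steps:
$r{\left(b,W \right)} = \sqrt{3 + b}$
$\left(-151 + r{\left(-4,3 \right)}\right)^{2} = \left(-151 + \sqrt{3 - 4}\right)^{2} = \left(-151 + \sqrt{-1}\right)^{2} = \left(-151 + i\right)^{2}$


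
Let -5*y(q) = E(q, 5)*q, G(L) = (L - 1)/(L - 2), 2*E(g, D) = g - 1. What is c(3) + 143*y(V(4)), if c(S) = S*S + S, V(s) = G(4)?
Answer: 51/40 ≈ 1.2750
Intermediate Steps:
E(g, D) = -1/2 + g/2 (E(g, D) = (g - 1)/2 = (-1 + g)/2 = -1/2 + g/2)
G(L) = (-1 + L)/(-2 + L)
V(s) = 3/2 (V(s) = (-1 + 4)/(-2 + 4) = 3/2)
y(q) = -q*(-1/2 + q/2)/5 (y(q) = -(-1/2 + q/2)*q/5 = -q*(-1/2 + q/2)/5)
c(S) = S + S**2 (c(S) = S**2 + S = S + S**2)
c(3) + 143*y(V(4)) = 3*(1 + 3) + 143*((1/10)*(3/2)*(1 - 1*3/2)) = 3*4 + 143*((1/10)*(3/2)*(1 - 3/2)) = 12 + 143*((1/10)*(3/2)*(-1/2)) = 12 + 143*(-3/40) = 12 - 429/40 = 51/40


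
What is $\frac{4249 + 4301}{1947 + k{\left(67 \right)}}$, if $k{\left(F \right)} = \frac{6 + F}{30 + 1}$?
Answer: $\frac{26505}{6043} \approx 4.3861$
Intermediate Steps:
$k{\left(F \right)} = \frac{6}{31} + \frac{F}{31}$ ($k{\left(F \right)} = \frac{6 + F}{31} = \left(6 + F\right) \frac{1}{31} = \frac{6}{31} + \frac{F}{31}$)
$\frac{4249 + 4301}{1947 + k{\left(67 \right)}} = \frac{4249 + 4301}{1947 + \left(\frac{6}{31} + \frac{1}{31} \cdot 67\right)} = \frac{8550}{1947 + \left(\frac{6}{31} + \frac{67}{31}\right)} = \frac{8550}{1947 + \frac{73}{31}} = \frac{8550}{\frac{60430}{31}} = 8550 \cdot \frac{31}{60430} = \frac{26505}{6043}$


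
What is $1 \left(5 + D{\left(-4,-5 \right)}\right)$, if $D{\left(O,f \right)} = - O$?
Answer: $9$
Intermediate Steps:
$1 \left(5 + D{\left(-4,-5 \right)}\right) = 1 \left(5 - -4\right) = 1 \left(5 + 4\right) = 1 \cdot 9 = 9$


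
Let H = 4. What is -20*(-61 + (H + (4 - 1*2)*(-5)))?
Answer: 1340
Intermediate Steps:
-20*(-61 + (H + (4 - 1*2)*(-5))) = -20*(-61 + (4 + (4 - 1*2)*(-5))) = -20*(-61 + (4 + (4 - 2)*(-5))) = -20*(-61 + (4 + 2*(-5))) = -20*(-61 + (4 - 10)) = -20*(-61 - 6) = -20*(-67) = 1340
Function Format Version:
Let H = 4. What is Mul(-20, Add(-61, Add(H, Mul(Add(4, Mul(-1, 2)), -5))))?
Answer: 1340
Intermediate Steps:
Mul(-20, Add(-61, Add(H, Mul(Add(4, Mul(-1, 2)), -5)))) = Mul(-20, Add(-61, Add(4, Mul(Add(4, Mul(-1, 2)), -5)))) = Mul(-20, Add(-61, Add(4, Mul(Add(4, -2), -5)))) = Mul(-20, Add(-61, Add(4, Mul(2, -5)))) = Mul(-20, Add(-61, Add(4, -10))) = Mul(-20, Add(-61, -6)) = Mul(-20, -67) = 1340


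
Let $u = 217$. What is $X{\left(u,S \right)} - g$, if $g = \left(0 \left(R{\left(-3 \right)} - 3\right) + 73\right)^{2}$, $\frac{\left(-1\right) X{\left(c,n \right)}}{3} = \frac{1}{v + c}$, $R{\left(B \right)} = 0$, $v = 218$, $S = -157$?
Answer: $- \frac{772706}{145} \approx -5329.0$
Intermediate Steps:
$X{\left(c,n \right)} = - \frac{3}{218 + c}$
$g = 5329$ ($g = \left(0 \left(0 - 3\right) + 73\right)^{2} = \left(0 \left(-3\right) + 73\right)^{2} = \left(0 + 73\right)^{2} = 73^{2} = 5329$)
$X{\left(u,S \right)} - g = - \frac{3}{218 + 217} - 5329 = - \frac{3}{435} - 5329 = \left(-3\right) \frac{1}{435} - 5329 = - \frac{1}{145} - 5329 = - \frac{772706}{145}$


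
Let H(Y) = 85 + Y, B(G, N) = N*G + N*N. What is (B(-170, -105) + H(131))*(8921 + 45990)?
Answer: 1597415901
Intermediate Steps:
B(G, N) = N² + G*N (B(G, N) = G*N + N² = N² + G*N)
(B(-170, -105) + H(131))*(8921 + 45990) = (-105*(-170 - 105) + (85 + 131))*(8921 + 45990) = (-105*(-275) + 216)*54911 = (28875 + 216)*54911 = 29091*54911 = 1597415901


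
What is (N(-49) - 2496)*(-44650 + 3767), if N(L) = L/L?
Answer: 102003085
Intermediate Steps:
N(L) = 1
(N(-49) - 2496)*(-44650 + 3767) = (1 - 2496)*(-44650 + 3767) = -2495*(-40883) = 102003085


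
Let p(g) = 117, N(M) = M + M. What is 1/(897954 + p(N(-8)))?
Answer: 1/898071 ≈ 1.1135e-6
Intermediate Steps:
N(M) = 2*M
1/(897954 + p(N(-8))) = 1/(897954 + 117) = 1/898071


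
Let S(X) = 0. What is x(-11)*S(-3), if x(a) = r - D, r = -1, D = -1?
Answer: 0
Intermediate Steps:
x(a) = 0 (x(a) = -1 - 1*(-1) = -1 + 1 = 0)
x(-11)*S(-3) = 0*0 = 0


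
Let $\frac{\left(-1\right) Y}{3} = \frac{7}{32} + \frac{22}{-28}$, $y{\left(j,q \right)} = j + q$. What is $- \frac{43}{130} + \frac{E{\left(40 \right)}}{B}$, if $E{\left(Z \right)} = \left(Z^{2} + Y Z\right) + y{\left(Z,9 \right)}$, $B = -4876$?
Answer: $- \frac{6060357}{8874320} \approx -0.68291$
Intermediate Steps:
$Y = \frac{381}{224}$ ($Y = - 3 \left(\frac{7}{32} + \frac{22}{-28}\right) = - 3 \left(7 \cdot \frac{1}{32} + 22 \left(- \frac{1}{28}\right)\right) = - 3 \left(\frac{7}{32} - \frac{11}{14}\right) = \left(-3\right) \left(- \frac{127}{224}\right) = \frac{381}{224} \approx 1.7009$)
$E{\left(Z \right)} = 9 + Z^{2} + \frac{605 Z}{224}$ ($E{\left(Z \right)} = \left(Z^{2} + \frac{381 Z}{224}\right) + \left(Z + 9\right) = \left(Z^{2} + \frac{381 Z}{224}\right) + \left(9 + Z\right) = 9 + Z^{2} + \frac{605 Z}{224}$)
$- \frac{43}{130} + \frac{E{\left(40 \right)}}{B} = - \frac{43}{130} + \frac{9 + 40^{2} + \frac{605}{224} \cdot 40}{-4876} = \left(-43\right) \frac{1}{130} + \left(9 + 1600 + \frac{3025}{28}\right) \left(- \frac{1}{4876}\right) = - \frac{43}{130} + \frac{48077}{28} \left(- \frac{1}{4876}\right) = - \frac{43}{130} - \frac{48077}{136528} = - \frac{6060357}{8874320}$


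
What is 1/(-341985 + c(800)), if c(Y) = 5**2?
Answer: -1/341960 ≈ -2.9243e-6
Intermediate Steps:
c(Y) = 25
1/(-341985 + c(800)) = 1/(-341985 + 25) = 1/(-341960) = -1/341960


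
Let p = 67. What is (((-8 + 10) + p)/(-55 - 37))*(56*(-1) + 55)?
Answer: 3/4 ≈ 0.75000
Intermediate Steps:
(((-8 + 10) + p)/(-55 - 37))*(56*(-1) + 55) = (((-8 + 10) + 67)/(-55 - 37))*(56*(-1) + 55) = ((2 + 67)/(-92))*(-56 + 55) = (69*(-1/92))*(-1) = -3/4*(-1) = 3/4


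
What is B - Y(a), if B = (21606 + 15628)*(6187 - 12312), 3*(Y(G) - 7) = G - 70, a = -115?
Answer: -684174586/3 ≈ -2.2806e+8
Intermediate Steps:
Y(G) = -49/3 + G/3 (Y(G) = 7 + (G - 70)/3 = 7 + (-70 + G)/3 = 7 + (-70/3 + G/3) = -49/3 + G/3)
B = -228058250 (B = 37234*(-6125) = -228058250)
B - Y(a) = -228058250 - (-49/3 + (⅓)*(-115)) = -228058250 - (-49/3 - 115/3) = -228058250 - 1*(-164/3) = -228058250 + 164/3 = -684174586/3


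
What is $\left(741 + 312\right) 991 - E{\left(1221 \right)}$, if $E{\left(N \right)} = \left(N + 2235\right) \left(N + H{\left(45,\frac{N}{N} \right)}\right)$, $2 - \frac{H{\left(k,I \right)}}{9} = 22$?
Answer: $-2554173$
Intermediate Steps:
$H{\left(k,I \right)} = -180$ ($H{\left(k,I \right)} = 18 - 198 = -180$)
$E{\left(N \right)} = \left(-180 + N\right) \left(2235 + N\right)$ ($E{\left(N \right)} = \left(N + 2235\right) \left(N - 180\right) = \left(2235 + N\right) \left(-180 + N\right) = \left(-180 + N\right) \left(2235 + N\right)$)
$\left(741 + 312\right) 991 - E{\left(1221 \right)} = \left(741 + 312\right) 991 - \left(-402300 + 1221^{2} + 2055 \cdot 1221\right) = 1053 \cdot 991 - \left(-402300 + 1490841 + 2509155\right) = 1043523 - 3597696 = -2554173$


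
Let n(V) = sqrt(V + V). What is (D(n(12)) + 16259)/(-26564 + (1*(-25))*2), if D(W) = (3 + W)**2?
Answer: -8146/13307 - 6*sqrt(6)/13307 ≈ -0.61326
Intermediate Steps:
n(V) = sqrt(2)*sqrt(V) (n(V) = sqrt(2*V) = sqrt(2)*sqrt(V))
(D(n(12)) + 16259)/(-26564 + (1*(-25))*2) = ((3 + sqrt(2)*sqrt(12))**2 + 16259)/(-26564 + (1*(-25))*2) = ((3 + sqrt(2)*(2*sqrt(3)))**2 + 16259)/(-26564 - 25*2) = ((3 + 2*sqrt(6))**2 + 16259)/(-26564 - 50) = (16259 + (3 + 2*sqrt(6))**2)/(-26614) = (16259 + (3 + 2*sqrt(6))**2)*(-1/26614) = -16259/26614 - (3 + 2*sqrt(6))**2/26614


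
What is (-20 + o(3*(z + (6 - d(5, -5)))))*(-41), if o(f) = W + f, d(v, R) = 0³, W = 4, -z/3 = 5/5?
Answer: 287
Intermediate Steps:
z = -3 (z = -15/5 = -3*1 = -3)
d(v, R) = 0
o(f) = 4 + f
(-20 + o(3*(z + (6 - d(5, -5)))))*(-41) = (-20 + (4 + 3*(-3 + (6 - 1*0))))*(-41) = (-20 + (4 + 3*(-3 + (6 + 0))))*(-41) = (-20 + (4 + 3*(-3 + 6)))*(-41) = (-20 + (4 + 3*3))*(-41) = (-20 + (4 + 9))*(-41) = (-20 + 13)*(-41) = -7*(-41) = 287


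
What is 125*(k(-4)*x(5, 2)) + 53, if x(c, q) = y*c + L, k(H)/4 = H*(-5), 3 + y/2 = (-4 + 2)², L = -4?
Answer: 60053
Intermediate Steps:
y = 2 (y = -6 + 2*(-4 + 2)² = -6 + 2*(-2)² = -6 + 2*4 = -6 + 8 = 2)
k(H) = -20*H (k(H) = 4*(H*(-5)) = 4*(-5*H) = -20*H)
x(c, q) = -4 + 2*c (x(c, q) = 2*c - 4 = -4 + 2*c)
125*(k(-4)*x(5, 2)) + 53 = 125*((-20*(-4))*(-4 + 2*5)) + 53 = 125*(80*(-4 + 10)) + 53 = 125*(80*6) + 53 = 125*480 + 53 = 60000 + 53 = 60053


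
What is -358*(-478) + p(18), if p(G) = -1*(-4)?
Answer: 171128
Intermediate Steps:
p(G) = 4
-358*(-478) + p(18) = -358*(-478) + 4 = 171124 + 4 = 171128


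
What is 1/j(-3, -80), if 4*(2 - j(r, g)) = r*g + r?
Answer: -4/229 ≈ -0.017467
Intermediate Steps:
j(r, g) = 2 - r/4 - g*r/4 (j(r, g) = 2 - (r*g + r)/4 = 2 - (g*r + r)/4 = 2 - (r + g*r)/4 = 2 + (-r/4 - g*r/4) = 2 - r/4 - g*r/4)
1/j(-3, -80) = 1/(2 - 1/4*(-3) - 1/4*(-80)*(-3)) = 1/(2 + 3/4 - 60) = 1/(-229/4) = -4/229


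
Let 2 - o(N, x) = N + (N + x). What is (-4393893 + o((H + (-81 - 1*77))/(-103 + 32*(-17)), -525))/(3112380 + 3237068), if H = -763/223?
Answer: -79234913980/114513088361 ≈ -0.69193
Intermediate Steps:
H = -763/223 (H = -763*1/223 = -763/223 ≈ -3.4215)
o(N, x) = 2 - x - 2*N (o(N, x) = 2 - (N + (N + x)) = 2 - (x + 2*N) = 2 + (-x - 2*N) = 2 - x - 2*N)
(-4393893 + o((H + (-81 - 1*77))/(-103 + 32*(-17)), -525))/(3112380 + 3237068) = (-4393893 + (2 - 1*(-525) - 2*(-763/223 + (-81 - 1*77))/(-103 + 32*(-17))))/(3112380 + 3237068) = (-4393893 + (2 + 525 - 2*(-763/223 + (-81 - 77))/(-103 - 544)))/6349448 = (-4393893 + (2 + 525 - 2*(-763/223 - 158)/(-647)))*(1/6349448) = (-4393893 + (2 + 525 - (-71994)*(-1)/(223*647)))*(1/6349448) = (-4393893 + (2 + 525 - 2*35997/144281))*(1/6349448) = (-4393893 + (2 + 525 - 71994/144281))*(1/6349448) = (-4393893 + 75964093/144281)*(1/6349448) = -633879311840/144281*1/6349448 = -79234913980/114513088361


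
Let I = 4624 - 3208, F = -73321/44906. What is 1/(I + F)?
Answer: 44906/63513575 ≈ 0.00070703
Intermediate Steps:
F = -73321/44906 (F = -73321*1/44906 = -73321/44906 ≈ -1.6328)
I = 1416
1/(I + F) = 1/(1416 - 73321/44906) = 1/(63513575/44906) = 44906/63513575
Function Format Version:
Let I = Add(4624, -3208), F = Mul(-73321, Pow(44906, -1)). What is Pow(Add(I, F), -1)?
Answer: Rational(44906, 63513575) ≈ 0.00070703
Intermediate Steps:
F = Rational(-73321, 44906) (F = Mul(-73321, Rational(1, 44906)) = Rational(-73321, 44906) ≈ -1.6328)
I = 1416
Pow(Add(I, F), -1) = Pow(Add(1416, Rational(-73321, 44906)), -1) = Pow(Rational(63513575, 44906), -1) = Rational(44906, 63513575)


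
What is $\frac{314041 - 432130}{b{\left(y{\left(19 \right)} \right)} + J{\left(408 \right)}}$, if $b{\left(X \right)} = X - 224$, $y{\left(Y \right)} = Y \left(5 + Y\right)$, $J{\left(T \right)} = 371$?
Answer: $- \frac{13121}{67} \approx -195.84$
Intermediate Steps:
$b{\left(X \right)} = -224 + X$
$\frac{314041 - 432130}{b{\left(y{\left(19 \right)} \right)} + J{\left(408 \right)}} = \frac{314041 - 432130}{\left(-224 + 19 \left(5 + 19\right)\right) + 371} = - \frac{118089}{\left(-224 + 19 \cdot 24\right) + 371} = - \frac{118089}{\left(-224 + 456\right) + 371} = - \frac{118089}{232 + 371} = - \frac{118089}{603} = \left(-118089\right) \frac{1}{603} = - \frac{13121}{67}$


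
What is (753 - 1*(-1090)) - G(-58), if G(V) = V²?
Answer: -1521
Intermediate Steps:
(753 - 1*(-1090)) - G(-58) = (753 - 1*(-1090)) - 1*(-58)² = (753 + 1090) - 1*3364 = 1843 - 3364 = -1521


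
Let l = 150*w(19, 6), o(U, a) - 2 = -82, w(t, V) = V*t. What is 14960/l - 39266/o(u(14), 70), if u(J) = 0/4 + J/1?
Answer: 3363227/6840 ≈ 491.70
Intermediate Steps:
u(J) = J (u(J) = 0*(¼) + J*1 = 0 + J = J)
o(U, a) = -80 (o(U, a) = 2 - 82 = -80)
l = 17100 (l = 150*(6*19) = 150*114 = 17100)
14960/l - 39266/o(u(14), 70) = 14960/17100 - 39266/(-80) = 14960*(1/17100) - 39266*(-1/80) = 748/855 + 19633/40 = 3363227/6840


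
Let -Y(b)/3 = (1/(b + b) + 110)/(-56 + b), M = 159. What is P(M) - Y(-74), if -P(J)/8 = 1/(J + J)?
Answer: -7842043/3059160 ≈ -2.5635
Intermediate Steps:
P(J) = -4/J (P(J) = -8/(J + J) = -8*1/(2*J) = -4/J)
Y(b) = -3*(110 + 1/(2*b))/(-56 + b) (Y(b) = -3*(1/(b + b) + 110)/(-56 + b) = -3*(1/(2*b) + 110)/(-56 + b) = -3*(110 + 1/(2*b))/(-56 + b))
P(M) - Y(-74) = -4/159 - 3*(-1 - 220*(-74))/(2*(-74)*(-56 - 74)) = -4*1/159 - 3*(-1)*(-1 + 16280)/(2*74*(-130)) = -4/159 - 3*(-1)*(-1)*16279/(2*74*130) = -4/159 - 1*48837/19240 = -4/159 - 48837/19240 = -7842043/3059160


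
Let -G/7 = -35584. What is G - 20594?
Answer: 228494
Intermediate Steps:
G = 249088 (G = -7*(-35584) = 249088)
G - 20594 = 249088 - 20594 = 228494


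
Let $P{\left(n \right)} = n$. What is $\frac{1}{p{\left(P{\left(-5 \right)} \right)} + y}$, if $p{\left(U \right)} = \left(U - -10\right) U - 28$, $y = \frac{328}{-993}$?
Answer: $- \frac{993}{52957} \approx -0.018751$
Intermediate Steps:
$y = - \frac{328}{993}$ ($y = 328 \left(- \frac{1}{993}\right) = - \frac{328}{993} \approx -0.33031$)
$p{\left(U \right)} = -28 + U \left(10 + U\right)$ ($p{\left(U \right)} = \left(U + 10\right) U - 28 = \left(10 + U\right) U - 28 = U \left(10 + U\right) - 28 = -28 + U \left(10 + U\right)$)
$\frac{1}{p{\left(P{\left(-5 \right)} \right)} + y} = \frac{1}{\left(-28 + \left(-5\right)^{2} + 10 \left(-5\right)\right) - \frac{328}{993}} = \frac{1}{\left(-28 + 25 - 50\right) - \frac{328}{993}} = \frac{1}{-53 - \frac{328}{993}} = \frac{1}{- \frac{52957}{993}} = - \frac{993}{52957}$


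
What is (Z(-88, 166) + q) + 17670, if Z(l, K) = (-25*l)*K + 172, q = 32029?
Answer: 415071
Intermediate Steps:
Z(l, K) = 172 - 25*K*l (Z(l, K) = -25*K*l + 172 = 172 - 25*K*l)
(Z(-88, 166) + q) + 17670 = ((172 - 25*166*(-88)) + 32029) + 17670 = ((172 + 365200) + 32029) + 17670 = (365372 + 32029) + 17670 = 397401 + 17670 = 415071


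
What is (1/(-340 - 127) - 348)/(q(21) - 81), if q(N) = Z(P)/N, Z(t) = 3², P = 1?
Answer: 1137619/263388 ≈ 4.3192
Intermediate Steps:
Z(t) = 9
q(N) = 9/N
(1/(-340 - 127) - 348)/(q(21) - 81) = (1/(-340 - 127) - 348)/(9/21 - 81) = (1/(-467) - 348)/(9*(1/21) - 81) = (-1/467 - 348)/(3/7 - 81) = -162517/(467*(-564/7)) = -162517/467*(-7/564) = 1137619/263388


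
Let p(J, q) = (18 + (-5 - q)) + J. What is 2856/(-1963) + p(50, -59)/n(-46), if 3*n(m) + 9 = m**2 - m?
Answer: -5430510/4226339 ≈ -1.2849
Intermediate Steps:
n(m) = -3 - m/3 + m**2/3 (n(m) = -3 + (m**2 - m)/3 = -3 + (-m/3 + m**2/3) = -3 - m/3 + m**2/3)
p(J, q) = 13 + J - q (p(J, q) = (13 - q) + J = 13 + J - q)
2856/(-1963) + p(50, -59)/n(-46) = 2856/(-1963) + (13 + 50 - 1*(-59))/(-3 - 1/3*(-46) + (1/3)*(-46)**2) = 2856*(-1/1963) + (13 + 50 + 59)/(-3 + 46/3 + (1/3)*2116) = -2856/1963 + 122/(-3 + 46/3 + 2116/3) = -2856/1963 + 122/(2153/3) = -2856/1963 + 122*(3/2153) = -2856/1963 + 366/2153 = -5430510/4226339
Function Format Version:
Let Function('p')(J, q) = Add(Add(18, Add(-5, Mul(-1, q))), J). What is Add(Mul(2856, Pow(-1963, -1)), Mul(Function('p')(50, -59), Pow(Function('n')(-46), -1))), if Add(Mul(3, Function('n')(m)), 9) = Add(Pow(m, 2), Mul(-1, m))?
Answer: Rational(-5430510, 4226339) ≈ -1.2849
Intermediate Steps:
Function('n')(m) = Add(-3, Mul(Rational(-1, 3), m), Mul(Rational(1, 3), Pow(m, 2))) (Function('n')(m) = Add(-3, Mul(Rational(1, 3), Add(Pow(m, 2), Mul(-1, m)))) = Add(-3, Add(Mul(Rational(-1, 3), m), Mul(Rational(1, 3), Pow(m, 2)))) = Add(-3, Mul(Rational(-1, 3), m), Mul(Rational(1, 3), Pow(m, 2))))
Function('p')(J, q) = Add(13, J, Mul(-1, q)) (Function('p')(J, q) = Add(Add(13, Mul(-1, q)), J) = Add(13, J, Mul(-1, q)))
Add(Mul(2856, Pow(-1963, -1)), Mul(Function('p')(50, -59), Pow(Function('n')(-46), -1))) = Add(Mul(2856, Pow(-1963, -1)), Mul(Add(13, 50, Mul(-1, -59)), Pow(Add(-3, Mul(Rational(-1, 3), -46), Mul(Rational(1, 3), Pow(-46, 2))), -1))) = Add(Mul(2856, Rational(-1, 1963)), Mul(Add(13, 50, 59), Pow(Add(-3, Rational(46, 3), Mul(Rational(1, 3), 2116)), -1))) = Add(Rational(-2856, 1963), Mul(122, Pow(Add(-3, Rational(46, 3), Rational(2116, 3)), -1))) = Add(Rational(-2856, 1963), Mul(122, Pow(Rational(2153, 3), -1))) = Add(Rational(-2856, 1963), Mul(122, Rational(3, 2153))) = Add(Rational(-2856, 1963), Rational(366, 2153)) = Rational(-5430510, 4226339)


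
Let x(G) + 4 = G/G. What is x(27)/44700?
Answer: -1/14900 ≈ -6.7114e-5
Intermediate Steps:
x(G) = -3 (x(G) = -4 + G/G = -4 + 1 = -3)
x(27)/44700 = -3/44700 = -3*1/44700 = -1/14900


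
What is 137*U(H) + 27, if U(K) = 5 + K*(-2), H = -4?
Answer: 1808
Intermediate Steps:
U(K) = 5 - 2*K
137*U(H) + 27 = 137*(5 - 2*(-4)) + 27 = 137*(5 + 8) + 27 = 137*13 + 27 = 1781 + 27 = 1808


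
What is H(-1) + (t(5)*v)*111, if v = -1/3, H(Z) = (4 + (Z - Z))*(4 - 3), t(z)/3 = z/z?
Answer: -107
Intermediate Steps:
t(z) = 3 (t(z) = 3*(z/z) = 3*1 = 3)
H(Z) = 4 (H(Z) = (4 + 0)*1 = 4*1 = 4)
v = -1/3 ≈ -0.33333
H(-1) + (t(5)*v)*111 = 4 + (3*(-1/3))*111 = 4 - 1*111 = 4 - 111 = -107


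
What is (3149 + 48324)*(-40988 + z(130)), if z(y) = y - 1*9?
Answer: -2103547091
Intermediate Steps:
z(y) = -9 + y (z(y) = y - 9 = -9 + y)
(3149 + 48324)*(-40988 + z(130)) = (3149 + 48324)*(-40988 + (-9 + 130)) = 51473*(-40988 + 121) = 51473*(-40867) = -2103547091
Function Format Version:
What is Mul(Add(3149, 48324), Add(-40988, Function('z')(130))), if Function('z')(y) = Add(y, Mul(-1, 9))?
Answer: -2103547091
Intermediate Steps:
Function('z')(y) = Add(-9, y) (Function('z')(y) = Add(y, -9) = Add(-9, y))
Mul(Add(3149, 48324), Add(-40988, Function('z')(130))) = Mul(Add(3149, 48324), Add(-40988, Add(-9, 130))) = Mul(51473, Add(-40988, 121)) = Mul(51473, -40867) = -2103547091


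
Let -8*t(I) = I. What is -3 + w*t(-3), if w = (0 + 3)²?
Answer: 3/8 ≈ 0.37500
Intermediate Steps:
w = 9 (w = 3² = 9)
t(I) = -I/8
-3 + w*t(-3) = -3 + 9*(-⅛*(-3)) = -3 + 9*(3/8) = -3 + 27/8 = 3/8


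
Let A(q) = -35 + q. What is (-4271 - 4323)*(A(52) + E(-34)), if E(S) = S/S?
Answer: -154692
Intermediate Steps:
E(S) = 1
(-4271 - 4323)*(A(52) + E(-34)) = (-4271 - 4323)*((-35 + 52) + 1) = -8594*(17 + 1) = -8594*18 = -154692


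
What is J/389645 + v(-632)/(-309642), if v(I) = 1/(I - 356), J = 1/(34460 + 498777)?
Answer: 208079057161/63563264333852726040 ≈ 3.2736e-9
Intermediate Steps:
J = 1/533237 ≈ 1.8753e-6
v(I) = 1/(-356 + I)
J/389645 + v(-632)/(-309642) = (1/533237)/389645 + 1/(-356 - 632*(-309642)) = (1/533237)*(1/389645) - 1/309642/(-988) = 1/207773130865 - 1/988*(-1/309642) = 1/207773130865 + 1/305926296 = 208079057161/63563264333852726040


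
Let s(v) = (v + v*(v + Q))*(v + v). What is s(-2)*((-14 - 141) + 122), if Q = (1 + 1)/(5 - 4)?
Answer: -264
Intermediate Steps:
Q = 2 (Q = 2/1 = 2*1 = 2)
s(v) = 2*v*(v + v*(2 + v)) (s(v) = (v + v*(v + 2))*(v + v) = (v + v*(2 + v))*(2*v) = 2*v*(v + v*(2 + v)))
s(-2)*((-14 - 141) + 122) = (2*(-2)²*(3 - 2))*((-14 - 141) + 122) = (2*4*1)*(-155 + 122) = 8*(-33) = -264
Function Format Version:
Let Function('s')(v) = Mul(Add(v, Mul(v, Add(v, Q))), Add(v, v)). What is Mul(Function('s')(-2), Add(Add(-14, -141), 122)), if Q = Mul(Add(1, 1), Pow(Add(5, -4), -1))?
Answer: -264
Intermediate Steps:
Q = 2 (Q = Mul(2, Pow(1, -1)) = Mul(2, 1) = 2)
Function('s')(v) = Mul(2, v, Add(v, Mul(v, Add(2, v)))) (Function('s')(v) = Mul(Add(v, Mul(v, Add(v, 2))), Add(v, v)) = Mul(Add(v, Mul(v, Add(2, v))), Mul(2, v)) = Mul(2, v, Add(v, Mul(v, Add(2, v)))))
Mul(Function('s')(-2), Add(Add(-14, -141), 122)) = Mul(Mul(2, Pow(-2, 2), Add(3, -2)), Add(Add(-14, -141), 122)) = Mul(Mul(2, 4, 1), Add(-155, 122)) = Mul(8, -33) = -264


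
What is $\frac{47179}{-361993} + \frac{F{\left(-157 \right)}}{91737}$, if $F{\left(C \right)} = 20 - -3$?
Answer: $- \frac{4319734084}{33208151841} \approx -0.13008$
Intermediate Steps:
$F{\left(C \right)} = 23$ ($F{\left(C \right)} = 20 + 3 = 23$)
$\frac{47179}{-361993} + \frac{F{\left(-157 \right)}}{91737} = \frac{47179}{-361993} + \frac{23}{91737} = 47179 \left(- \frac{1}{361993}\right) + 23 \cdot \frac{1}{91737} = - \frac{47179}{361993} + \frac{23}{91737} = - \frac{4319734084}{33208151841}$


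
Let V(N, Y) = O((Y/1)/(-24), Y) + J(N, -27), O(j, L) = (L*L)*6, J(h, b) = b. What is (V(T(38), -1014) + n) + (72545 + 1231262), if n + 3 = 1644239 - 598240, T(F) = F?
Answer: 8518952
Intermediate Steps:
O(j, L) = 6*L² (O(j, L) = L²*6 = 6*L²)
n = 1045996 (n = -3 + (1644239 - 598240) = -3 + 1045999 = 1045996)
V(N, Y) = -27 + 6*Y² (V(N, Y) = 6*Y² - 27 = -27 + 6*Y²)
(V(T(38), -1014) + n) + (72545 + 1231262) = ((-27 + 6*(-1014)²) + 1045996) + (72545 + 1231262) = ((-27 + 6*1028196) + 1045996) + 1303807 = ((-27 + 6169176) + 1045996) + 1303807 = (6169149 + 1045996) + 1303807 = 7215145 + 1303807 = 8518952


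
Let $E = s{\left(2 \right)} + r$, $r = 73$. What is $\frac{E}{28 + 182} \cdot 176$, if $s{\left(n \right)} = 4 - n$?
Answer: $\frac{440}{7} \approx 62.857$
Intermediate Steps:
$E = 75$ ($E = \left(4 - 2\right) + 73 = 2 + 73 = 75$)
$\frac{E}{28 + 182} \cdot 176 = \frac{1}{28 + 182} \cdot 75 \cdot 176 = \frac{1}{210} \cdot 75 \cdot 176 = \frac{5}{14} \cdot 176 = \frac{440}{7}$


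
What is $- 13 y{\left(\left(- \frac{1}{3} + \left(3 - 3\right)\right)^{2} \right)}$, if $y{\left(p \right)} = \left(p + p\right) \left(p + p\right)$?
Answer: $- \frac{52}{81} \approx -0.64198$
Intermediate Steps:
$y{\left(p \right)} = 4 p^{2}$ ($y{\left(p \right)} = 2 p 2 p = 4 p^{2}$)
$- 13 y{\left(\left(- \frac{1}{3} + \left(3 - 3\right)\right)^{2} \right)} = - 13 \cdot 4 \left(\left(- \frac{1}{3} + \left(3 - 3\right)\right)^{2}\right)^{2} = - 13 \cdot 4 \left(\left(\left(-1\right) \frac{1}{3} + \left(3 - 3\right)\right)^{2}\right)^{2} = - 13 \cdot 4 \left(\left(- \frac{1}{3} + 0\right)^{2}\right)^{2} = - 13 \cdot 4 \left(\left(- \frac{1}{3}\right)^{2}\right)^{2} = - 13 \cdot \frac{4}{81} = - 13 \cdot 4 \cdot \frac{1}{81} = \left(-13\right) \frac{4}{81} = - \frac{52}{81}$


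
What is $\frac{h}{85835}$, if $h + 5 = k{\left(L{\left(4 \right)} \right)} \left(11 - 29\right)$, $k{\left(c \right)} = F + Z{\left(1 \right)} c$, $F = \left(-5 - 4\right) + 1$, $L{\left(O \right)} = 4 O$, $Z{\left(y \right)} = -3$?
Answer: $\frac{1003}{85835} \approx 0.011685$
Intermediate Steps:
$F = -8$ ($F = -9 + 1 = -8$)
$k{\left(c \right)} = -8 - 3 c$
$h = 1003$ ($h = -5 + \left(-8 - 3 \cdot 4 \cdot 4\right) \left(11 - 29\right) = -5 + \left(-8 - 48\right) \left(11 - 29\right) = -5 + \left(-8 - 48\right) \left(-18\right) = -5 - -1008 = -5 + 1008 = 1003$)
$\frac{h}{85835} = \frac{1003}{85835}$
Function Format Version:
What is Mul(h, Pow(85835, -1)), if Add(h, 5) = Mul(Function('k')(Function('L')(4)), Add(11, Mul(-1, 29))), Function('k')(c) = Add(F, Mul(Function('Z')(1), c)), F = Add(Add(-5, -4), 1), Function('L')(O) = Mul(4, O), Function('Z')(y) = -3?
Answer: Rational(1003, 85835) ≈ 0.011685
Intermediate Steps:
F = -8 (F = Add(-9, 1) = -8)
Function('k')(c) = Add(-8, Mul(-3, c))
h = 1003 (h = Add(-5, Mul(Add(-8, Mul(-3, Mul(4, 4))), Add(11, Mul(-1, 29)))) = Add(-5, Mul(Add(-8, Mul(-3, 16)), Add(11, -29))) = Add(-5, Mul(Add(-8, -48), -18)) = Add(-5, Mul(-56, -18)) = Add(-5, 1008) = 1003)
Mul(h, Pow(85835, -1)) = Mul(1003, Pow(85835, -1)) = Mul(1003, Rational(1, 85835)) = Rational(1003, 85835)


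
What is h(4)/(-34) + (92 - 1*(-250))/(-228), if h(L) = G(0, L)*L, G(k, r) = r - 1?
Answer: -63/34 ≈ -1.8529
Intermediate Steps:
G(k, r) = -1 + r
h(L) = L*(-1 + L) (h(L) = (-1 + L)*L = L*(-1 + L))
h(4)/(-34) + (92 - 1*(-250))/(-228) = (4*(-1 + 4))/(-34) + (92 - 1*(-250))/(-228) = (4*3)*(-1/34) + (92 + 250)*(-1/228) = 12*(-1/34) + 342*(-1/228) = -6/17 - 3/2 = -63/34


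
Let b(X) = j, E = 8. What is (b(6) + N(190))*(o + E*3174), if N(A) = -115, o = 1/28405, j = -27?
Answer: -102418886062/28405 ≈ -3.6057e+6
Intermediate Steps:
o = 1/28405 ≈ 3.5205e-5
b(X) = -27
(b(6) + N(190))*(o + E*3174) = (-27 - 115)*(1/28405 + 8*3174) = -142*(1/28405 + 25392) = -142*721259761/28405 = -102418886062/28405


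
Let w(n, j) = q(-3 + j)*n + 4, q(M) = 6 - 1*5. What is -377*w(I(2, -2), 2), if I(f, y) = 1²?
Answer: -1885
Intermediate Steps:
q(M) = 1 (q(M) = 6 - 5 = 1)
I(f, y) = 1
w(n, j) = 4 + n (w(n, j) = 1*n + 4 = n + 4 = 4 + n)
-377*w(I(2, -2), 2) = -377*(4 + 1) = -377*5 = -1885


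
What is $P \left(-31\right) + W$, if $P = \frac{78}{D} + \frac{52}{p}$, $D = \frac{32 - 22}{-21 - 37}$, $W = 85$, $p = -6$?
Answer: $\frac{215671}{15} \approx 14378.0$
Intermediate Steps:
$D = - \frac{5}{29}$ ($D = \frac{10}{-58} = 10 \left(- \frac{1}{58}\right) = - \frac{5}{29} \approx -0.17241$)
$P = - \frac{6916}{15}$ ($P = \frac{78}{- \frac{5}{29}} + \frac{52}{-6} = 78 \left(- \frac{29}{5}\right) + 52 \left(- \frac{1}{6}\right) = - \frac{2262}{5} - \frac{26}{3} = - \frac{6916}{15} \approx -461.07$)
$P \left(-31\right) + W = \left(- \frac{6916}{15}\right) \left(-31\right) + 85 = \frac{214396}{15} + 85 = \frac{215671}{15}$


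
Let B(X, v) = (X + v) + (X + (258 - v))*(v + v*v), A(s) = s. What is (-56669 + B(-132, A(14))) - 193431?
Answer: -226698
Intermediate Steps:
B(X, v) = X + v + (v + v²)*(258 + X - v) (B(X, v) = (X + v) + (258 + X - v)*(v + v²) = (X + v) + (v + v²)*(258 + X - v) = X + v + (v + v²)*(258 + X - v))
(-56669 + B(-132, A(14))) - 193431 = (-56669 + (-132 - 1*14³ + 257*14² + 259*14 - 132*14 - 132*14²)) - 193431 = (-56669 + (-132 - 1*2744 + 257*196 + 3626 - 1848 - 132*196)) - 193431 = (-56669 + (-132 - 2744 + 50372 + 3626 - 1848 - 25872)) - 193431 = (-56669 + 23402) - 193431 = -33267 - 193431 = -226698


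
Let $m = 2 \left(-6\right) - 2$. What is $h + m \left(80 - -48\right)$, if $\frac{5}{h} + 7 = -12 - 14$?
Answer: $- \frac{59141}{33} \approx -1792.2$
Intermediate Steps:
$m = -14$ ($m = -12 - 2 = -14$)
$h = - \frac{5}{33}$ ($h = \frac{5}{-7 - 26} = \frac{5}{-33} = 5 \left(- \frac{1}{33}\right) = - \frac{5}{33} \approx -0.15152$)
$h + m \left(80 - -48\right) = - \frac{5}{33} - 14 \left(80 - -48\right) = - \frac{5}{33} - 14 \left(80 + 48\right) = - \frac{5}{33} - 1792 = - \frac{59141}{33}$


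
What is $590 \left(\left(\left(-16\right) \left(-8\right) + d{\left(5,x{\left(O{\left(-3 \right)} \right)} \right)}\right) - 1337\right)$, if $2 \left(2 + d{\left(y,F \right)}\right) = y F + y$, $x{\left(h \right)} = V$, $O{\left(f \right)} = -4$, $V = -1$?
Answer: $-714490$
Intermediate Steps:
$x{\left(h \right)} = -1$
$d{\left(y,F \right)} = -2 + \frac{y}{2} + \frac{F y}{2}$ ($d{\left(y,F \right)} = -2 + \frac{y F + y}{2} = -2 + \frac{F y + y}{2} = -2 + \frac{y + F y}{2} = -2 + \left(\frac{y}{2} + \frac{F y}{2}\right) = -2 + \frac{y}{2} + \frac{F y}{2}$)
$590 \left(\left(\left(-16\right) \left(-8\right) + d{\left(5,x{\left(O{\left(-3 \right)} \right)} \right)}\right) - 1337\right) = 590 \left(\left(\left(-16\right) \left(-8\right) + \left(-2 + \frac{1}{2} \cdot 5 + \frac{1}{2} \left(-1\right) 5\right)\right) - 1337\right) = 590 \left(\left(128 - 2\right) - 1337\right) = 590 \left(126 - 1337\right) = 590 \left(-1211\right) = -714490$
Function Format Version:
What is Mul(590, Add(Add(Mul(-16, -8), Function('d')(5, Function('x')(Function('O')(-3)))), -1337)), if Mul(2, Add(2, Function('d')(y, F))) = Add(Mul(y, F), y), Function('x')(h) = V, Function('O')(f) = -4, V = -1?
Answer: -714490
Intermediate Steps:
Function('x')(h) = -1
Function('d')(y, F) = Add(-2, Mul(Rational(1, 2), y), Mul(Rational(1, 2), F, y)) (Function('d')(y, F) = Add(-2, Mul(Rational(1, 2), Add(Mul(y, F), y))) = Add(-2, Mul(Rational(1, 2), Add(Mul(F, y), y))) = Add(-2, Mul(Rational(1, 2), Add(y, Mul(F, y)))) = Add(-2, Add(Mul(Rational(1, 2), y), Mul(Rational(1, 2), F, y))) = Add(-2, Mul(Rational(1, 2), y), Mul(Rational(1, 2), F, y)))
Mul(590, Add(Add(Mul(-16, -8), Function('d')(5, Function('x')(Function('O')(-3)))), -1337)) = Mul(590, Add(Add(Mul(-16, -8), Add(-2, Mul(Rational(1, 2), 5), Mul(Rational(1, 2), -1, 5))), -1337)) = Mul(590, Add(Add(128, Add(-2, Rational(5, 2), Rational(-5, 2))), -1337)) = Mul(590, Add(Add(128, -2), -1337)) = Mul(590, Add(126, -1337)) = Mul(590, -1211) = -714490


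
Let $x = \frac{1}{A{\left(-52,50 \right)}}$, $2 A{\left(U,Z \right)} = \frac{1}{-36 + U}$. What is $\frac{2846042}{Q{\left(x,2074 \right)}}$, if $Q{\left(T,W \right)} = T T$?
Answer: $\frac{1423021}{15488} \approx 91.879$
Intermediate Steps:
$A{\left(U,Z \right)} = \frac{1}{2 \left(-36 + U\right)}$
$x = -176$ ($x = \frac{1}{\frac{1}{2} \frac{1}{-36 - 52}} = \frac{1}{\frac{1}{2} \frac{1}{-88}} = \frac{1}{\frac{1}{2} \left(- \frac{1}{88}\right)} = \frac{1}{- \frac{1}{176}} = -176$)
$Q{\left(T,W \right)} = T^{2}$
$\frac{2846042}{Q{\left(x,2074 \right)}} = \frac{2846042}{\left(-176\right)^{2}} = \frac{2846042}{30976} = 2846042 \cdot \frac{1}{30976} = \frac{1423021}{15488}$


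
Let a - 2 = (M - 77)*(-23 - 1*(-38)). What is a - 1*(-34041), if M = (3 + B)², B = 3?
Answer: 33428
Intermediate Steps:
M = 36 (M = (3 + 3)² = 6² = 36)
a = -613 (a = 2 + (36 - 77)*(-23 - 1*(-38)) = 2 - 41*(-23 + 38) = 2 - 41*15 = 2 - 615 = -613)
a - 1*(-34041) = -613 - 1*(-34041) = -613 + 34041 = 33428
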